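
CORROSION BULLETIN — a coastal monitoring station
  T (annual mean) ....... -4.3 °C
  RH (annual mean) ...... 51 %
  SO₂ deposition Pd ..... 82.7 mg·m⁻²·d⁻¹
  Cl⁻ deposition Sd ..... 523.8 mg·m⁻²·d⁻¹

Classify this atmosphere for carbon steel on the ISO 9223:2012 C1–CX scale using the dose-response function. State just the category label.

C3

carbon steel: f(T) = +0.150·(T−10) [T≤10 °C] = -2.1450
  sulphur-dioxide contribution → 5.708 μm/a
  chloride contribution → 22.42 μm/a
  ⇒ r_corr(carbon steel) = 28.13 μm/a
ISO 9223 Table 2 (carbon steel): 25 < 28.1 ≤ 50 μm/a ⇒ C3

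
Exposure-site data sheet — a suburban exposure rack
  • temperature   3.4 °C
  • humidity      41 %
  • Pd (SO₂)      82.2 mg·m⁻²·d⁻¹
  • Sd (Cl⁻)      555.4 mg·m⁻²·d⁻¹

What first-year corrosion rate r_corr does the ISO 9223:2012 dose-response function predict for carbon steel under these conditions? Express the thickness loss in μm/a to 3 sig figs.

r_corr = 37.5 μm/a

carbon steel: f(T) = +0.150·(T−10) [T≤10 °C] = -0.9900
  Pd branch = 1.77·Pd^0.52·e^(0.02·RH+f) = 14.79 μm/a
  Sd branch = 0.102·Sd^0.62·e^(0.033·RH+0.04·T) = 22.75 μm/a
  r_corr = 14.79 + 22.75 = 37.53 μm/a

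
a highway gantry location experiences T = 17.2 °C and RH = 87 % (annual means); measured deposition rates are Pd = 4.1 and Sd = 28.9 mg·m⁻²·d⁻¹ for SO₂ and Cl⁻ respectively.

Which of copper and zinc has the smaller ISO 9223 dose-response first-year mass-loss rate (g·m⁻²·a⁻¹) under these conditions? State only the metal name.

copper: T>10 °C ⇒ hinge -0.080·(17.2−10) = -0.5760
  sulphur-dioxide contribution → 0.7289 μm/a
  chloride contribution → 1.353 μm/a
  total first-year rate 2.082 μm/a
  mass loss = 2.082 μm/a × 8.96 g/cm³ = 18.66 g·m⁻²·a⁻¹
zinc: T>10 °C ⇒ hinge -0.071·(17.2−10) = -0.5112
  sulphur-dioxide contribution → 0.7875 μm/a
  chloride contribution → 1.03 μm/a
  total first-year rate 1.818 μm/a
  mass loss = 1.818 μm/a × 7.14 g/cm³ = 12.98 g·m⁻²·a⁻¹
Ordering by g·m⁻²·a⁻¹: copper (18.7) > zinc (13)

zinc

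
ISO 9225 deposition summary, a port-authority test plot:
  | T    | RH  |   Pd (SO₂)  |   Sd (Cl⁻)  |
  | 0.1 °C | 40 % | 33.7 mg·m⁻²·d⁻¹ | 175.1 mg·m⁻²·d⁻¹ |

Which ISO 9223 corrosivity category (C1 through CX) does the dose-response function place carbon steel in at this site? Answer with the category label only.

carbon steel: T≤10 °C ⇒ hinge +0.150·(0.1−10) = -1.4850
  SO₂ term: 1.77·33.7^0.52·exp(0.02·40-1.4850) = 5.557
  Sd branch = 0.102·Sd^0.62·e^(0.033·RH+0.04·T) = 9.429 μm/a
  r_corr = 5.557 + 9.429 = 14.99 μm/a
ISO 9223 Table 2 (carbon steel): 1.3 < 15 ≤ 25 μm/a ⇒ C2

C2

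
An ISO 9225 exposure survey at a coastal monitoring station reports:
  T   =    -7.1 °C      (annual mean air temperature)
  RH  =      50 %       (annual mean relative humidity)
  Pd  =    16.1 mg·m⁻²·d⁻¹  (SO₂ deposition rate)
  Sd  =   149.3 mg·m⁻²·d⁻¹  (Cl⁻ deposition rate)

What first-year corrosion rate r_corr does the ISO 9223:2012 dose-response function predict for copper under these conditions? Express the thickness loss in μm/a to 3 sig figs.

copper: T≤10 °C ⇒ hinge +0.126·(-7.1−10) = -2.1546
  Pd branch = 0.0053·Pd^0.26·e^(0.059·RH+f) = 0.02418 μm/a
  Sd branch = 0.01025·Sd^0.27·e^(0.036·RH+0.049·T) = 0.1692 μm/a
  sum: 0.02418 + 0.1692 → r_corr = 0.1934 μm/a

r_corr = 0.193 μm/a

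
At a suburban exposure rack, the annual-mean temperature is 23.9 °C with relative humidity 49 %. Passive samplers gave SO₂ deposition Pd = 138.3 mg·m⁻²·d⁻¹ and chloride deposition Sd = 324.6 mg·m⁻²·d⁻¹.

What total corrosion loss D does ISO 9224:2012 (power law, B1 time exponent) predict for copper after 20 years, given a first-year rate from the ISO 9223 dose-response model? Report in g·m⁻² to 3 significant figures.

D(20) = 68.2 g·m⁻²

copper: f(T) = -0.080·(T−10) [T>10 °C] = -1.1120
  SO₂ term: 0.0053·138.3^0.26·exp(0.059·49-1.1120) = 0.1131
  Cl⁻ term: 0.01025·324.6^0.27·exp(0.036·49+0.049·23.9) = 0.9194
  r_corr = 0.1131 + 0.9194 = 1.032 μm/a
ISO 9224: D(t) = r_corr · t^b with b = 0.667 (copper, B1)
  D(20) = 1.032 × 20^0.667 = 1.032 × 7.375 = 7.615 μm
  Mass loss = 7.615 μm × 8.96 g/cm³ = 68.23 g·m⁻²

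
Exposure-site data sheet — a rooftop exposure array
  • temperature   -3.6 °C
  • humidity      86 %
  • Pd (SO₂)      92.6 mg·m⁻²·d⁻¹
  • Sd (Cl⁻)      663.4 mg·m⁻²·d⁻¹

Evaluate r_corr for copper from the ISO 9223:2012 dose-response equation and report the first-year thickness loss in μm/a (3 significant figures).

copper: T≤10 °C ⇒ hinge +0.126·(-3.6−10) = -1.7136
  sulphur-dioxide contribution → 0.4954 μm/a
  chloride contribution → 1.098 μm/a
  ⇒ r_corr(copper) = 1.593 μm/a

r_corr = 1.59 μm/a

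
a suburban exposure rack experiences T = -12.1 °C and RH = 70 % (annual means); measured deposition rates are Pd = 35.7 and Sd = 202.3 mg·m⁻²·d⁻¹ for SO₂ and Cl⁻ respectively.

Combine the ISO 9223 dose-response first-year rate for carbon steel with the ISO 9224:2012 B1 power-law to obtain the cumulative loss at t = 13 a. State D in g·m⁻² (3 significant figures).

carbon steel: T≤10 °C ⇒ hinge +0.150·(-12.1−10) = -3.3150
  Pd branch = 1.77·Pd^0.52·e^(0.02·RH+f) = 1.674 μm/a
  Sd branch = 0.102·Sd^0.62·e^(0.033·RH+0.04·T) = 17.03 μm/a
  sum: 1.674 + 17.03 → r_corr = 18.71 μm/a
Power-law: D(13) = r_corr · 13^0.523
  D(13) = 18.71 × 13^0.523 = 18.71 × 3.825 = 71.55 μm
  Mass loss = 71.55 μm × 7.85 g/cm³ = 561.7 g·m⁻²

D(13) = 562 g·m⁻²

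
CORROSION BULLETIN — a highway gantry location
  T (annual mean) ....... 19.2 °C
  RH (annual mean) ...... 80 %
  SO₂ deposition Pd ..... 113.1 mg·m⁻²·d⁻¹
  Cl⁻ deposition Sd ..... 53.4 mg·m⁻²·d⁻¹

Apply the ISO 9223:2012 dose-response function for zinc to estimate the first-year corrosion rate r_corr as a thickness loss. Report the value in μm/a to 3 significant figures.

zinc: T>10 °C ⇒ hinge -0.071·(19.2−10) = -0.6532
  SO₂ term: 0.0129·113.1^0.44·exp(0.046·80-0.6532) = 2.131
  Sd branch = 0.0175·Sd^0.57·e^(0.008·RH+0.085·T) = 1.639 μm/a
  sum: 2.131 + 1.639 → r_corr = 3.77 μm/a

r_corr = 3.77 μm/a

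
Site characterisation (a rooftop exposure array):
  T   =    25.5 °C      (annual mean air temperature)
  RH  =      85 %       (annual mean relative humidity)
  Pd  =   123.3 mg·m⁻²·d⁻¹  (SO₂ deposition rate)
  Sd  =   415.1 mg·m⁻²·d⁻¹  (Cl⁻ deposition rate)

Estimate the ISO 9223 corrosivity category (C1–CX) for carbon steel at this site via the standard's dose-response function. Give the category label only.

carbon steel: temperature factor f = -0.054·(15.5) = -0.8370
  sulphur-dioxide contribution → 51.29 μm/a
  chloride contribution → 196.4 μm/a
  total first-year rate 247.6 μm/a
248 μm/a falls in (200, 700] for carbon steel → category CX

CX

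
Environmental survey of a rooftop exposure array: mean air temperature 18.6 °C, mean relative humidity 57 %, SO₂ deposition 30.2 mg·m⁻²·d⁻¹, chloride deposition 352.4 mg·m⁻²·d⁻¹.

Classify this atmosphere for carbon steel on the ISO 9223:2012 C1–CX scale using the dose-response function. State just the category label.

C4

carbon steel: f(T) = -0.054·(T−10) [T>10 °C] = -0.4644
  sulphur-dioxide contribution → 20.46 μm/a
  chloride contribution → 53.43 μm/a
  ⇒ r_corr(carbon steel) = 73.89 μm/a
73.9 μm/a falls in (50, 80] for carbon steel → category C4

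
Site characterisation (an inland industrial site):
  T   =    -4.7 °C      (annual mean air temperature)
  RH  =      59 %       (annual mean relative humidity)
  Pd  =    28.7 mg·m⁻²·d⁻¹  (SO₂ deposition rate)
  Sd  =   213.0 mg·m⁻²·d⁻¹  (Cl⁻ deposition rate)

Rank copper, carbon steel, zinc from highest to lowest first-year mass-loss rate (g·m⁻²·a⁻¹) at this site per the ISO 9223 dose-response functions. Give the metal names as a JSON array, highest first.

["carbon steel", "zinc", "copper"]

copper: f(T) = +0.126·(T−10) [T≤10 °C] = -1.8522
  sulphur-dioxide contribution → 0.06467 μm/a
  chloride contribution → 0.2896 μm/a
  ⇒ r_corr(copper) = 0.3543 μm/a
  mass loss = 0.3543 μm/a × 8.96 g/cm³ = 3.174 g·m⁻²·a⁻¹
carbon steel: temperature factor f = +0.150·(-14.7) = -2.2050
  sulphur-dioxide contribution → 3.638 μm/a
  chloride contribution → 16.45 μm/a
  total first-year rate 20.09 μm/a
  mass loss = 20.09 μm/a × 7.85 g/cm³ = 157.7 g·m⁻²·a⁻¹
zinc: temperature factor f = +0.038·(-14.7) = -0.5586
  sulphur-dioxide contribution → 0.4877 μm/a
  chloride contribution → 0.3997 μm/a
  total first-year rate 0.8874 μm/a
  mass loss = 0.8874 μm/a × 7.14 g/cm³ = 6.336 g·m⁻²·a⁻¹
Ordering by g·m⁻²·a⁻¹: carbon steel (158) > zinc (6.34) > copper (3.17)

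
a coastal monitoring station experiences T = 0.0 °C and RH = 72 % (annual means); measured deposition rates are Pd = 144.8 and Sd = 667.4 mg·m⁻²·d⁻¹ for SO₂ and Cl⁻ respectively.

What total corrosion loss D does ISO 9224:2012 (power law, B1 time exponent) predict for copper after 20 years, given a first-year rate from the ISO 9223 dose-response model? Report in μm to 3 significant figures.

copper: temperature factor f = +0.126·(-10.0) = -1.2600
  SO₂ term: 0.0053·144.8^0.26·exp(0.059·72-1.2600) = 0.3835
  Cl⁻ term: 0.01025·667.4^0.27·exp(0.036·72+0.049·0.0) = 0.7925
  sum: 0.3835 + 0.7925 → r_corr = 1.176 μm/a
Power-law: D(20) = r_corr · 20^0.667
  D(20) = 1.176 × 20^0.667 = 1.176 × 7.375 = 8.673 μm

D(20) = 8.67 μm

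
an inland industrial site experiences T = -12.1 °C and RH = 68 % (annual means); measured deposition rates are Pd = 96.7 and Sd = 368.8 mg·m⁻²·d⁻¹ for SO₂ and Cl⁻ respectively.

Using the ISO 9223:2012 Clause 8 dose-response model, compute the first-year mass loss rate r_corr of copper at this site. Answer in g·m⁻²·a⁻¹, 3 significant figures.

copper: temperature factor f = +0.126·(-22.1) = -2.7846
  SO₂ term: 0.0053·96.7^0.26·exp(0.059·68-2.7846) = 0.05937
  Sd branch = 0.01025·Sd^0.27·e^(0.036·RH+0.049·T) = 0.3232 μm/a
  r_corr = 0.05937 + 0.3232 = 0.3825 μm/a
Convert to mass loss: 0.3825 μm/a × 8.96 g/cm³ = 3.427 g·m⁻²·a⁻¹

r_corr = 3.43 g·m⁻²·a⁻¹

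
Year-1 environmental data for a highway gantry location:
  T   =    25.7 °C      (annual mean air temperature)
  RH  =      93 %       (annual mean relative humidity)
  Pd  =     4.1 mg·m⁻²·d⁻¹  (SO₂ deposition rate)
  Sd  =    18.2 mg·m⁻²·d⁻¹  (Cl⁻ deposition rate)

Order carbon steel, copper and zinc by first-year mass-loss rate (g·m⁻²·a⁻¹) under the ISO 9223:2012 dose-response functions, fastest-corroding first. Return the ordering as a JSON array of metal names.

["carbon steel", "copper", "zinc"]

carbon steel: temperature factor f = -0.054·(15.7) = -0.8478
  SO₂ term: 1.77·4.1^0.52·exp(0.02·93-0.8478) = 10.14
  Sd branch = 0.102·Sd^0.62·e^(0.033·RH+0.04·T) = 37.08 μm/a
  r_corr = 10.14 + 37.08 = 47.22 μm/a
  mass loss = 47.22 μm/a × 7.85 g/cm³ = 370.7 g·m⁻²·a⁻¹
copper: temperature factor f = -0.080·(15.7) = -1.2560
  Pd branch = 0.0053·Pd^0.26·e^(0.059·RH+f) = 0.5261 μm/a
  Sd branch = 0.01025·Sd^0.27·e^(0.036·RH+0.049·T) = 2.248 μm/a
  sum: 0.5261 + 2.248 → r_corr = 2.775 μm/a
  mass loss = 2.775 μm/a × 8.96 g/cm³ = 24.86 g·m⁻²·a⁻¹
zinc: T>10 °C ⇒ hinge -0.071·(25.7−10) = -1.1147
  SO₂ term: 0.0129·4.1^0.44·exp(0.046·93-1.1147) = 0.5676
  Cl⁻ term: 0.0175·18.2^0.57·exp(0.008·93+0.085·25.7) = 1.71
  sum: 0.5676 + 1.71 → r_corr = 2.278 μm/a
  mass loss = 2.278 μm/a × 7.14 g/cm³ = 16.27 g·m⁻²·a⁻¹
Ordering by g·m⁻²·a⁻¹: carbon steel (371) > copper (24.9) > zinc (16.3)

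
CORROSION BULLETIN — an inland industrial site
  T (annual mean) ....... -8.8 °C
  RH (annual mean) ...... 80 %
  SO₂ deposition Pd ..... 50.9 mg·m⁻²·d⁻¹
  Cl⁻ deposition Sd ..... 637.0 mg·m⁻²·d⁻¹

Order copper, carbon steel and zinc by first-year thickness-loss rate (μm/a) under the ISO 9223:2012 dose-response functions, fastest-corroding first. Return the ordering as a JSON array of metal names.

copper: temperature factor f = +0.126·(-18.8) = -2.3688
  Pd branch = 0.0053·Pd^0.26·e^(0.059·RH+f) = 0.1546 μm/a
  Cl⁻ term: 0.01025·637.0^0.27·exp(0.036·80+0.049·-8.8) = 0.6782
  sum: 0.1546 + 0.6782 → r_corr = 0.8327 μm/a
carbon steel: f(T) = +0.150·(T−10) [T≤10 °C] = -2.8200
  SO₂ term: 1.77·50.9^0.52·exp(0.02·80-2.8200) = 4.033
  Sd branch = 0.102·Sd^0.62·e^(0.033·RH+0.04·T) = 55.06 μm/a
  sum: 4.033 + 55.06 → r_corr = 59.09 μm/a
zinc: temperature factor f = +0.038·(-18.8) = -0.7144
  SO₂ term: 0.0129·50.9^0.44·exp(0.046·80-0.7144) = 1.411
  Cl⁻ term: 0.0175·637.0^0.57·exp(0.008·80+0.085·-8.8) = 0.623
  r_corr = 1.411 + 0.623 = 2.034 μm/a
Ordering by μm/a: carbon steel (59.1) > zinc (2.03) > copper (0.833)

["carbon steel", "zinc", "copper"]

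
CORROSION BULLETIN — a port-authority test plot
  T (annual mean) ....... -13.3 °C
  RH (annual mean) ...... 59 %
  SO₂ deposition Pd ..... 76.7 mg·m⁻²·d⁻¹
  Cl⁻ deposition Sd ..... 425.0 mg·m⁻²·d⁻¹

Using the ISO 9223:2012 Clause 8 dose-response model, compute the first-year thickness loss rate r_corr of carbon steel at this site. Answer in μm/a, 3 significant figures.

carbon steel: T≤10 °C ⇒ hinge +0.150·(-13.3−10) = -3.4950
  sulphur-dioxide contribution → 1.67 μm/a
  chloride contribution → 17.89 μm/a
  ⇒ r_corr(carbon steel) = 19.56 μm/a

r_corr = 19.6 μm/a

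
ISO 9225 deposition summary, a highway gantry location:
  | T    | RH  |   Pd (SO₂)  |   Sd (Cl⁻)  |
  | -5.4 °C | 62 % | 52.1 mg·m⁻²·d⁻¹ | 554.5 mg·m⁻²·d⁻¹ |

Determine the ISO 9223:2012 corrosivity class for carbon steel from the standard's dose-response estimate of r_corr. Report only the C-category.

C3

carbon steel: temperature factor f = +0.150·(-15.4) = -2.3100
  sulphur-dioxide contribution → 4.743 μm/a
  chloride contribution → 31.96 μm/a
  total first-year rate 36.7 μm/a
Category bounds: 25…50 μm/a bracket r_corr ⇒ C3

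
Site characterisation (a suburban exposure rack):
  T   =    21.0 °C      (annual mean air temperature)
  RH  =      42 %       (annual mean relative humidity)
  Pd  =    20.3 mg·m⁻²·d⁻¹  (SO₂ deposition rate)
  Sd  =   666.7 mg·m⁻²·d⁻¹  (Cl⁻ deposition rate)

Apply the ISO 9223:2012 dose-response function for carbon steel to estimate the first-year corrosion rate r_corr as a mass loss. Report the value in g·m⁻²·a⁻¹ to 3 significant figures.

r_corr = 503 g·m⁻²·a⁻¹

carbon steel: temperature factor f = -0.054·(11.0) = -0.5940
  Pd branch = 1.77·Pd^0.52·e^(0.02·RH+f) = 10.83 μm/a
  Sd branch = 0.102·Sd^0.62·e^(0.033·RH+0.04·T) = 53.23 μm/a
  r_corr = 10.83 + 53.23 = 64.06 μm/a
Convert to mass loss: 64.06 μm/a × 7.85 g/cm³ = 502.9 g·m⁻²·a⁻¹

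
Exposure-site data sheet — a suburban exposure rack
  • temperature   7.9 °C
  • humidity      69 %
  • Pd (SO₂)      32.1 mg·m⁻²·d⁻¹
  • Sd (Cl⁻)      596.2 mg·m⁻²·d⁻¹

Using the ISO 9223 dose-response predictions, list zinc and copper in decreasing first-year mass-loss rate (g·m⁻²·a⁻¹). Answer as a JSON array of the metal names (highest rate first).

["zinc", "copper"]

zinc: f(T) = +0.038·(T−10) [T≤10 °C] = -0.0798
  sulphur-dioxide contribution → 1.31 μm/a
  chloride contribution → 2.272 μm/a
  ⇒ r_corr(zinc) = 3.582 μm/a
  mass loss = 3.582 μm/a × 7.14 g/cm³ = 25.57 g·m⁻²·a⁻¹
copper: temperature factor f = +0.126·(-2.1) = -0.2646
  sulphur-dioxide contribution → 0.5876 μm/a
  chloride contribution → 1.016 μm/a
  ⇒ r_corr(copper) = 1.604 μm/a
  mass loss = 1.604 μm/a × 8.96 g/cm³ = 14.37 g·m⁻²·a⁻¹
Ordering by g·m⁻²·a⁻¹: zinc (25.6) > copper (14.4)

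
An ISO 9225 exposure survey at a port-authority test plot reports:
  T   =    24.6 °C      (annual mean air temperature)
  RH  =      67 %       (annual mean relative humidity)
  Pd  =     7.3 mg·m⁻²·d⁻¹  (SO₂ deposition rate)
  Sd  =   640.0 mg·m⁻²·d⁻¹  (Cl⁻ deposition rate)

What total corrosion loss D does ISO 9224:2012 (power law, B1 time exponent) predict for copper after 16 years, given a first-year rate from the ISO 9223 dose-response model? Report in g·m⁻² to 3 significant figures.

copper: f(T) = -0.080·(T−10) [T>10 °C] = -1.1680
  Pd branch = 0.0053·Pd^0.26·e^(0.059·RH+f) = 0.144 μm/a
  Cl⁻ term: 0.01025·640.0^0.27·exp(0.036·67+0.049·24.6) = 2.185
  sum: 0.144 + 2.185 → r_corr = 2.329 μm/a
Power-law: D(16) = r_corr · 16^0.667
  D(16) = 2.329 × 16^0.667 = 2.329 × 6.355 = 14.8 μm
  Mass loss = 14.8 μm × 8.96 g/cm³ = 132.6 g·m⁻²

D(16) = 133 g·m⁻²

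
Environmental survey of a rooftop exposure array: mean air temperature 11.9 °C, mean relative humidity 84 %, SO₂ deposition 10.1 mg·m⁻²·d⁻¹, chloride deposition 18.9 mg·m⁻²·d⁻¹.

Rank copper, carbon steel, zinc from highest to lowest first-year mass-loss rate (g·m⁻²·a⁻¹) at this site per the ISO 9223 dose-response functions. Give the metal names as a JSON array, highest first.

copper: temperature factor f = -0.080·(1.9) = -0.1520
  SO₂ term: 0.0053·10.1^0.26·exp(0.059·84-0.1520) = 1.18
  Sd branch = 0.01025·Sd^0.27·e^(0.036·RH+0.049·T) = 0.8354 μm/a
  r_corr = 1.18 + 0.8354 = 2.015 μm/a
  mass loss = 2.015 μm/a × 8.96 g/cm³ = 18.06 g·m⁻²·a⁻¹
carbon steel: temperature factor f = -0.054·(1.9) = -0.1026
  SO₂ term: 1.77·10.1^0.52·exp(0.02·84-0.1026) = 28.53
  Sd branch = 0.102·Sd^0.62·e^(0.033·RH+0.04·T) = 16.24 μm/a
  sum: 28.53 + 16.24 → r_corr = 44.77 μm/a
  mass loss = 44.77 μm/a × 7.85 g/cm³ = 351.4 g·m⁻²·a⁻¹
zinc: T>10 °C ⇒ hinge -0.071·(11.9−10) = -0.1349
  SO₂ term: 0.0129·10.1^0.44·exp(0.046·84-0.1349) = 1.486
  Sd branch = 0.0175·Sd^0.57·e^(0.008·RH+0.085·T) = 0.5032 μm/a
  sum: 1.486 + 0.5032 → r_corr = 1.989 μm/a
  mass loss = 1.989 μm/a × 7.14 g/cm³ = 14.2 g·m⁻²·a⁻¹
Ordering by g·m⁻²·a⁻¹: carbon steel (351) > copper (18.1) > zinc (14.2)

["carbon steel", "copper", "zinc"]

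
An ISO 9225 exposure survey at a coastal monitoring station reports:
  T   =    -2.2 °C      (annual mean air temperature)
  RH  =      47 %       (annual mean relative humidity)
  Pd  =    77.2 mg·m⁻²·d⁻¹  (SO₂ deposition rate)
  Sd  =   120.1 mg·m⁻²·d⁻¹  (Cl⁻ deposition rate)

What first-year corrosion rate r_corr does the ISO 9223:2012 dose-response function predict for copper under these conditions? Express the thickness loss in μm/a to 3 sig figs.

r_corr = 0.239 μm/a

copper: T≤10 °C ⇒ hinge +0.126·(-2.2−10) = -1.5372
  SO₂ term: 0.0053·77.2^0.26·exp(0.059·47-1.5372) = 0.05646
  Sd branch = 0.01025·Sd^0.27·e^(0.036·RH+0.049·T) = 0.1821 μm/a
  sum: 0.05646 + 0.1821 → r_corr = 0.2385 μm/a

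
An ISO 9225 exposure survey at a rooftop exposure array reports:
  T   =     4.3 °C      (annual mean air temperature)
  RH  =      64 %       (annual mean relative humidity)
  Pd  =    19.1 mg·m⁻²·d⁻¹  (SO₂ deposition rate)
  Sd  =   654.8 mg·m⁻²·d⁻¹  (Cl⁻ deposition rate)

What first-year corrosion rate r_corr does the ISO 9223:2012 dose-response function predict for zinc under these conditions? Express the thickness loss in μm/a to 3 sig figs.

r_corr = 2.42 μm/a

zinc: f(T) = +0.038·(T−10) [T≤10 °C] = -0.2166
  SO₂ term: 0.0129·19.1^0.44·exp(0.046·64-0.2166) = 0.7223
  Sd branch = 0.0175·Sd^0.57·e^(0.008·RH+0.085·T) = 1.696 μm/a
  r_corr = 0.7223 + 1.696 = 2.418 μm/a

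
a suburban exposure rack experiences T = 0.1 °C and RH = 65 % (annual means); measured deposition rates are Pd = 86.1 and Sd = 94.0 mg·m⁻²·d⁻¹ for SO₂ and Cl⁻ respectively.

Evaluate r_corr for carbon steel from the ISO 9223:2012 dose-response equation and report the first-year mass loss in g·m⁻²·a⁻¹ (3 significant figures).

carbon steel: temperature factor f = +0.150·(-9.9) = -1.4850
  Pd branch = 1.77·Pd^0.52·e^(0.02·RH+f) = 14.92 μm/a
  Cl⁻ term: 0.102·94.0^0.62·exp(0.033·65+0.04·0.1) = 14.63
  sum: 14.92 + 14.63 → r_corr = 29.55 μm/a
Convert to mass loss: 29.55 μm/a × 7.85 g/cm³ = 232 g·m⁻²·a⁻¹

r_corr = 232 g·m⁻²·a⁻¹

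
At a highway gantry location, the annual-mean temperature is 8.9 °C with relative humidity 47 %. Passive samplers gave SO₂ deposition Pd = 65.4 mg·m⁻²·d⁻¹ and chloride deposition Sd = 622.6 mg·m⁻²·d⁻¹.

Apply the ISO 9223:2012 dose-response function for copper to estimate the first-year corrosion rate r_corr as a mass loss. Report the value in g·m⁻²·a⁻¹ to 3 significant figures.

r_corr = 6.34 g·m⁻²·a⁻¹

copper: f(T) = +0.126·(T−10) [T≤10 °C] = -0.1386
  sulphur-dioxide contribution → 0.219 μm/a
  chloride contribution → 0.4891 μm/a
  total first-year rate 0.7081 μm/a
Convert to mass loss: 0.7081 μm/a × 8.96 g/cm³ = 6.344 g·m⁻²·a⁻¹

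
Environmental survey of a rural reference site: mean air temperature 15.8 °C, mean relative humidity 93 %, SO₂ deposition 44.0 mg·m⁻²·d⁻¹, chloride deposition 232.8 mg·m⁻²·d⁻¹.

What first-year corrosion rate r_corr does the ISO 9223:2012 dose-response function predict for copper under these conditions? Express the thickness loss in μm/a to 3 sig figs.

copper: T>10 °C ⇒ hinge -0.080·(15.8−10) = -0.4640
  Pd branch = 0.0053·Pd^0.26·e^(0.059·RH+f) = 2.153 μm/a
  Sd branch = 0.01025·Sd^0.27·e^(0.036·RH+0.049·T) = 2.755 μm/a
  r_corr = 2.153 + 2.755 = 4.908 μm/a

r_corr = 4.91 μm/a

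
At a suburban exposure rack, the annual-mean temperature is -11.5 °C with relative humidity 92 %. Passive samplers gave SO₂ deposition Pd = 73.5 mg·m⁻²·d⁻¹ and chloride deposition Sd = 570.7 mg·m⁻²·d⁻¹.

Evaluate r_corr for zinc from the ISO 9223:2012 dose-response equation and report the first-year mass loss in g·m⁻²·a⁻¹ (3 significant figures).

r_corr = 22.2 g·m⁻²·a⁻¹

zinc: f(T) = +0.038·(T−10) [T≤10 °C] = -0.8170
  SO₂ term: 0.0129·73.5^0.44·exp(0.046·92-0.8170) = 2.599
  Sd branch = 0.0175·Sd^0.57·e^(0.008·RH+0.085·T) = 0.512 μm/a
  sum: 2.599 + 0.512 → r_corr = 3.111 μm/a
Convert to mass loss: 3.111 μm/a × 7.14 g/cm³ = 22.22 g·m⁻²·a⁻¹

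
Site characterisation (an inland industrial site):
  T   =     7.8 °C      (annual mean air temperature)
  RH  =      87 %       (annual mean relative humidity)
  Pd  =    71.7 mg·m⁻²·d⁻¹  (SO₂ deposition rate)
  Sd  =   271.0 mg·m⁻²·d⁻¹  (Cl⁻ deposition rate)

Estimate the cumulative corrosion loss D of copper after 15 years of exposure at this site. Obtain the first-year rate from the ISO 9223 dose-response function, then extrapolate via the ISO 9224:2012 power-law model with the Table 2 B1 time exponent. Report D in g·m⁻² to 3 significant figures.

D(15) = 198 g·m⁻²

copper: f(T) = +0.126·(T−10) [T≤10 °C] = -0.2772
  SO₂ term: 0.0053·71.7^0.26·exp(0.059·87-0.2772) = 2.068
  Cl⁻ term: 0.01025·271.0^0.27·exp(0.036·87+0.049·7.8) = 1.563
  sum: 2.068 + 1.563 → r_corr = 3.631 μm/a
Long-term exponent b (ISO 9224 Table 2, B1) = 0.667
  D(15) = 3.631 × 15^0.667 = 3.631 × 6.088 = 22.1 μm
  Mass loss = 22.1 μm × 8.96 g/cm³ = 198 g·m⁻²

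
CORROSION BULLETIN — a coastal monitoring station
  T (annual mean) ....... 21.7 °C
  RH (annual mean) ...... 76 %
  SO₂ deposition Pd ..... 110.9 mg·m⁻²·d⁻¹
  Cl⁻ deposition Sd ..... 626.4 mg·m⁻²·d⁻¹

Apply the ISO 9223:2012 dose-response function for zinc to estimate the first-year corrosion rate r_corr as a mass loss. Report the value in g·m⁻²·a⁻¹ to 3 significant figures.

zinc: f(T) = -0.071·(T−10) [T>10 °C] = -0.8307
  Pd branch = 0.0129·Pd^0.44·e^(0.046·RH+f) = 1.472 μm/a
  Cl⁻ term: 0.0175·626.4^0.57·exp(0.008·76+0.085·21.7) = 7.986
  r_corr = 1.472 + 7.986 = 9.458 μm/a
Convert to mass loss: 9.458 μm/a × 7.14 g/cm³ = 67.53 g·m⁻²·a⁻¹

r_corr = 67.5 g·m⁻²·a⁻¹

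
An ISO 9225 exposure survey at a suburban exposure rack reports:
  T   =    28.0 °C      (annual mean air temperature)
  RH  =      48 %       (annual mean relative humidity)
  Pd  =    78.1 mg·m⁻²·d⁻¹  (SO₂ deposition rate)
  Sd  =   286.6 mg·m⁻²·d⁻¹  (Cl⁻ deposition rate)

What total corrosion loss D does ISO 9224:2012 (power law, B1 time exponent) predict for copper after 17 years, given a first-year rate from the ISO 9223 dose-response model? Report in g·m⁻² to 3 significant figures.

copper: temperature factor f = -0.080·(18.0) = -1.4400
  SO₂ term: 0.0053·78.1^0.26·exp(0.059·48-1.4400) = 0.06621
  Cl⁻ term: 0.01025·286.6^0.27·exp(0.036·48+0.049·28.0) = 1.048
  sum: 0.06621 + 1.048 → r_corr = 1.115 μm/a
ISO 9224: D(t) = r_corr · t^b with b = 0.667 (copper, B1)
  D(17) = 1.115 × 17^0.667 = 1.115 × 6.618 = 7.376 μm
  Mass loss = 7.376 μm × 8.96 g/cm³ = 66.09 g·m⁻²

D(17) = 66.1 g·m⁻²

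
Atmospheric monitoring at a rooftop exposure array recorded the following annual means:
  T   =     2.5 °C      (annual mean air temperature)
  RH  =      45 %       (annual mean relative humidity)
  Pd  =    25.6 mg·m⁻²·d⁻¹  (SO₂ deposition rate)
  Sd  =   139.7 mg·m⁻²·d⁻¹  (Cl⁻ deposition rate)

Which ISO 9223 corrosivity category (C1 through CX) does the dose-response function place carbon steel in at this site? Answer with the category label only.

C2

carbon steel: T≤10 °C ⇒ hinge +0.150·(2.5−10) = -1.1250
  sulphur-dioxide contribution → 7.63 μm/a
  chloride contribution → 10.64 μm/a
  total first-year rate 18.27 μm/a
ISO 9223 Table 2 (carbon steel): 1.3 < 18.3 ≤ 25 μm/a ⇒ C2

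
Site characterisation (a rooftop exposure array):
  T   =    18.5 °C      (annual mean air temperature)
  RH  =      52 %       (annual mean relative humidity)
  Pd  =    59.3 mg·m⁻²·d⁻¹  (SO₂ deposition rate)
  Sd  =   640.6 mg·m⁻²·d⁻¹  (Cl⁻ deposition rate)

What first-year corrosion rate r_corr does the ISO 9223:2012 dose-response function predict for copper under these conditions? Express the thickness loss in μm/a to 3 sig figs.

copper: T>10 °C ⇒ hinge -0.080·(18.5−10) = -0.6800
  sulphur-dioxide contribution → 0.1669 μm/a
  chloride contribution → 0.9445 μm/a
  total first-year rate 1.111 μm/a

r_corr = 1.11 μm/a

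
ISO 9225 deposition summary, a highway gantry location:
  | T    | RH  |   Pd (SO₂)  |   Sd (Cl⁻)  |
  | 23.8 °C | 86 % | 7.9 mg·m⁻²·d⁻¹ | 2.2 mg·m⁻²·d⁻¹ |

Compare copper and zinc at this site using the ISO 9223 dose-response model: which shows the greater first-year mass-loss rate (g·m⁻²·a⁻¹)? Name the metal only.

copper

copper: temperature factor f = -0.080·(13.8) = -1.1040
  SO₂ term: 0.0053·7.9^0.26·exp(0.059·86-1.1040) = 0.4806
  Cl⁻ term: 0.01025·2.2^0.27·exp(0.036·86+0.049·23.8) = 0.9
  sum: 0.4806 + 0.9 → r_corr = 1.381 μm/a
  mass loss = 1.381 μm/a × 8.96 g/cm³ = 12.37 g·m⁻²·a⁻¹
zinc: f(T) = -0.071·(T−10) [T>10 °C] = -0.9798
  Pd branch = 0.0129·Pd^0.44·e^(0.046·RH+f) = 0.6282 μm/a
  Cl⁻ term: 0.0175·2.2^0.57·exp(0.008·86+0.085·23.8) = 0.4127
  r_corr = 0.6282 + 0.4127 = 1.041 μm/a
  mass loss = 1.041 μm/a × 7.14 g/cm³ = 7.432 g·m⁻²·a⁻¹
Ordering by g·m⁻²·a⁻¹: copper (12.4) > zinc (7.43)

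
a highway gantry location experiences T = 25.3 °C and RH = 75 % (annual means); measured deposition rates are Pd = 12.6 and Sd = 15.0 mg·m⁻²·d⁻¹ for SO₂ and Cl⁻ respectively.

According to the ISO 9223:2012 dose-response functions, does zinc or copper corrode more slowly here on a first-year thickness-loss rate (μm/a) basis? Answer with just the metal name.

copper

zinc: f(T) = -0.071·(T−10) [T>10 °C] = -1.0863
  sulphur-dioxide contribution → 0.4181 μm/a
  chloride contribution → 1.282 μm/a
  ⇒ r_corr(zinc) = 1.7 μm/a
copper: temperature factor f = -0.080·(15.3) = -1.2240
  sulphur-dioxide contribution → 0.2515 μm/a
  chloride contribution → 1.095 μm/a
  ⇒ r_corr(copper) = 1.346 μm/a
Ordering by μm/a: zinc (1.7) > copper (1.35)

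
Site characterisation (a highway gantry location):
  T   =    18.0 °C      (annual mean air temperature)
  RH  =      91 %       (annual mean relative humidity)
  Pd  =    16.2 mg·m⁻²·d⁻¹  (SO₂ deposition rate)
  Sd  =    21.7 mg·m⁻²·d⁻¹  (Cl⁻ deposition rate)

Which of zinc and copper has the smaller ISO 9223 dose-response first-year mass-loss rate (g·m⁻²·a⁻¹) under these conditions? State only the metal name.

zinc: T>10 °C ⇒ hinge -0.071·(18.0−10) = -0.5680
  sulphur-dioxide contribution → 1.637 μm/a
  chloride contribution → 0.9671 μm/a
  ⇒ r_corr(zinc) = 2.604 μm/a
  mass loss = 2.604 μm/a × 7.14 g/cm³ = 18.59 g·m⁻²·a⁻¹
copper: f(T) = -0.080·(T−10) [T>10 °C] = -0.6400
  sulphur-dioxide contribution → 1.237 μm/a
  chloride contribution → 1.504 μm/a
  total first-year rate 2.742 μm/a
  mass loss = 2.742 μm/a × 8.96 g/cm³ = 24.57 g·m⁻²·a⁻¹
Ordering by g·m⁻²·a⁻¹: copper (24.6) > zinc (18.6)

zinc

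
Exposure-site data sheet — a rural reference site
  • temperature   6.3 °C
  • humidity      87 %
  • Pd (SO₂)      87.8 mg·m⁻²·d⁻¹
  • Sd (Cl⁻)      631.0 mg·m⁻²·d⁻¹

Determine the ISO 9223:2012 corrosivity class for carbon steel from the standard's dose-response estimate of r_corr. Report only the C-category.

carbon steel: f(T) = +0.150·(T−10) [T≤10 °C] = -0.5550
  Pd branch = 1.77·Pd^0.52·e^(0.02·RH+f) = 59.32 μm/a
  Cl⁻ term: 0.102·631.0^0.62·exp(0.033·87+0.04·6.3) = 126.2
  r_corr = 59.32 + 126.2 = 185.5 μm/a
185 μm/a falls in (80, 200] for carbon steel → category C5

C5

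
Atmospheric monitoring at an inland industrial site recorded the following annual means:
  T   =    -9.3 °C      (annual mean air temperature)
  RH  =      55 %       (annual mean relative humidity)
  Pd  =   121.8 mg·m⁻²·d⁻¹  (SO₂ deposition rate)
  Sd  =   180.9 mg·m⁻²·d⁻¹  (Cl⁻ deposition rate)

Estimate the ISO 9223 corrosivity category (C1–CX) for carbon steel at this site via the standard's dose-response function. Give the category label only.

C2

carbon steel: f(T) = +0.150·(T−10) [T≤10 °C] = -2.8950
  Pd branch = 1.77·Pd^0.52·e^(0.02·RH+f) = 3.572 μm/a
  Sd branch = 0.102·Sd^0.62·e^(0.033·RH+0.04·T) = 10.84 μm/a
  sum: 3.572 + 10.84 → r_corr = 14.41 μm/a
14.4 μm/a falls in (1.3, 25] for carbon steel → category C2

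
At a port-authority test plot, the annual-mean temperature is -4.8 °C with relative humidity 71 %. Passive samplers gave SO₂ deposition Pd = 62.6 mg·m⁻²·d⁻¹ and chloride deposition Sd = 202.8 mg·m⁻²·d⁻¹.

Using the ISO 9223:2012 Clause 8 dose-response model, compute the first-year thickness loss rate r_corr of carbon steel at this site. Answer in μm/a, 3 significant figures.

r_corr = 30.4 μm/a

carbon steel: f(T) = +0.150·(T−10) [T≤10 °C] = -2.2200
  SO₂ term: 1.77·62.6^0.52·exp(0.02·71-2.2200) = 6.835
  Cl⁻ term: 0.102·202.8^0.62·exp(0.033·71+0.04·-4.8) = 23.61
  r_corr = 6.835 + 23.61 = 30.45 μm/a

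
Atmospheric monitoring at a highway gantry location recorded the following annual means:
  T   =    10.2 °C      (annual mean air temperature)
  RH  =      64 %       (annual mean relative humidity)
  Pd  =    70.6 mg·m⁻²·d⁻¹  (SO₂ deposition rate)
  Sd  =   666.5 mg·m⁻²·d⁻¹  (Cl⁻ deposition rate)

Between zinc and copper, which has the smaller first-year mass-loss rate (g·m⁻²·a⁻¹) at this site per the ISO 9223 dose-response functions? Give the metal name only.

zinc: T>10 °C ⇒ hinge -0.071·(10.2−10) = -0.0142
  Pd branch = 0.0129·Pd^0.44·e^(0.046·RH+f) = 1.572 μm/a
  Sd branch = 0.0175·Sd^0.57·e^(0.008·RH+0.085·T) = 2.828 μm/a
  r_corr = 1.572 + 2.828 = 4.4 μm/a
  mass loss = 4.4 μm/a × 7.14 g/cm³ = 31.42 g·m⁻²·a⁻¹
copper: f(T) = -0.080·(T−10) [T>10 °C] = -0.0160
  SO₂ term: 0.0053·70.6^0.26·exp(0.059·64-0.0160) = 0.6885
  Cl⁻ term: 0.01025·666.5^0.27·exp(0.036·64+0.049·10.2) = 0.9791
  r_corr = 0.6885 + 0.9791 = 1.668 μm/a
  mass loss = 1.668 μm/a × 8.96 g/cm³ = 14.94 g·m⁻²·a⁻¹
Ordering by g·m⁻²·a⁻¹: zinc (31.4) > copper (14.9)

copper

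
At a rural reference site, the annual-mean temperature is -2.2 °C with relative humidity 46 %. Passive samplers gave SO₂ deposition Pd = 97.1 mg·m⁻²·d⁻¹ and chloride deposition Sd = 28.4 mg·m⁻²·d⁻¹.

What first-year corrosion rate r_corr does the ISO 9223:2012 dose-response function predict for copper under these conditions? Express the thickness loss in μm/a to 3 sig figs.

r_corr = 0.175 μm/a

copper: f(T) = +0.126·(T−10) [T≤10 °C] = -1.5372
  sulphur-dioxide contribution → 0.0565 μm/a
  chloride contribution → 0.119 μm/a
  ⇒ r_corr(copper) = 0.1755 μm/a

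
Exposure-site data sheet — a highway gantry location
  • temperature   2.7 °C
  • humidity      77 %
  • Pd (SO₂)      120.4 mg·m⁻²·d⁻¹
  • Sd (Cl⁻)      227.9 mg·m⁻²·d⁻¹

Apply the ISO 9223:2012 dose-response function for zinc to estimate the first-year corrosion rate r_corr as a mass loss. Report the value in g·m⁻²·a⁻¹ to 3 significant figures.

zinc: f(T) = +0.038·(T−10) [T≤10 °C] = -0.2774
  Pd branch = 0.0129·Pd^0.44·e^(0.046·RH+f) = 2.779 μm/a
  Sd branch = 0.0175·Sd^0.57·e^(0.008·RH+0.085·T) = 0.8998 μm/a
  sum: 2.779 + 0.8998 → r_corr = 3.679 μm/a
Convert to mass loss: 3.679 μm/a × 7.14 g/cm³ = 26.27 g·m⁻²·a⁻¹

r_corr = 26.3 g·m⁻²·a⁻¹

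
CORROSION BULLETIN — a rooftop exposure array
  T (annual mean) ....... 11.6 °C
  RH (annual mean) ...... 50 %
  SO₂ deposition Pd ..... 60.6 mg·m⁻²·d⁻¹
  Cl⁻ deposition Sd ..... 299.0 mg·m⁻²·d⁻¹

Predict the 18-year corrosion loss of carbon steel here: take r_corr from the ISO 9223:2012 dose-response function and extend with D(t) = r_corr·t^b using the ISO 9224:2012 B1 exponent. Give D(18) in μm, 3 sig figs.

carbon steel: temperature factor f = -0.054·(1.6) = -0.0864
  Pd branch = 1.77·Pd^0.52·e^(0.02·RH+f) = 37.29 μm/a
  Cl⁻ term: 0.102·299.0^0.62·exp(0.033·50+0.04·11.6) = 28.95
  sum: 37.29 + 28.95 → r_corr = 66.24 μm/a
ISO 9224: D(t) = r_corr · t^b with b = 0.523 (carbon steel, B1)
  D(18) = 66.24 × 18^0.523 = 66.24 × 4.534 = 300.4 μm

D(18) = 300 μm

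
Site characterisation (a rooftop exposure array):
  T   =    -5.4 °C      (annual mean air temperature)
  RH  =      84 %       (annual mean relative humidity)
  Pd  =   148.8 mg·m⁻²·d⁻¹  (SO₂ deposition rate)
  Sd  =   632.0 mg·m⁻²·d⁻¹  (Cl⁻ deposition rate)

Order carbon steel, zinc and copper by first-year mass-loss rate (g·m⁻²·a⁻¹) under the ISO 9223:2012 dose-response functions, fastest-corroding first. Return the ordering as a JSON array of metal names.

carbon steel: T≤10 °C ⇒ hinge +0.150·(-5.4−10) = -2.3100
  Pd branch = 1.77·Pd^0.52·e^(0.02·RH+f) = 12.71 μm/a
  Cl⁻ term: 0.102·632.0^0.62·exp(0.033·84+0.04·-5.4) = 71.63
  sum: 12.71 + 71.63 → r_corr = 84.34 μm/a
  mass loss = 84.34 μm/a × 7.85 g/cm³ = 662.1 g·m⁻²·a⁻¹
zinc: T≤10 °C ⇒ hinge +0.038·(-5.4−10) = -0.5852
  SO₂ term: 0.0129·148.8^0.44·exp(0.046·84-0.5852) = 3.094
  Cl⁻ term: 0.0175·632.0^0.57·exp(0.008·84+0.085·-5.4) = 0.855
  r_corr = 3.094 + 0.855 = 3.949 μm/a
  mass loss = 3.949 μm/a × 7.14 g/cm³ = 28.19 g·m⁻²·a⁻¹
copper: f(T) = +0.126·(T−10) [T≤10 °C] = -1.9404
  Pd branch = 0.0053·Pd^0.26·e^(0.059·RH+f) = 0.397 μm/a
  Cl⁻ term: 0.01025·632.0^0.27·exp(0.036·84+0.049·-5.4) = 0.9232
  r_corr = 0.397 + 0.9232 = 1.32 μm/a
  mass loss = 1.32 μm/a × 8.96 g/cm³ = 11.83 g·m⁻²·a⁻¹
Ordering by g·m⁻²·a⁻¹: carbon steel (662) > zinc (28.2) > copper (11.8)

["carbon steel", "zinc", "copper"]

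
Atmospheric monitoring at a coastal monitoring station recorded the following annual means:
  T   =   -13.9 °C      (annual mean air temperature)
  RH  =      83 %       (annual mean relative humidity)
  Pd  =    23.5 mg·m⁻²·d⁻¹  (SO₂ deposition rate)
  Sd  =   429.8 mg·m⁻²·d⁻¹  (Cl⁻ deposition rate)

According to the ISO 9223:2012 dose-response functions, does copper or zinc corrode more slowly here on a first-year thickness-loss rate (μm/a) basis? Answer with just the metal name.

copper: f(T) = +0.126·(T−10) [T≤10 °C] = -3.0114
  SO₂ term: 0.0053·23.5^0.26·exp(0.059·83-3.0114) = 0.07937
  Cl⁻ term: 0.01025·429.8^0.27·exp(0.036·83+0.049·-13.9) = 0.5292
  sum: 0.07937 + 0.5292 → r_corr = 0.6085 μm/a
zinc: f(T) = +0.038·(T−10) [T≤10 °C] = -0.9082
  Pd branch = 0.0129·Pd^0.44·e^(0.046·RH+f) = 0.9497 μm/a
  Sd branch = 0.0175·Sd^0.57·e^(0.008·RH+0.085·T) = 0.3306 μm/a
  sum: 0.9497 + 0.3306 → r_corr = 1.28 μm/a
Ordering by μm/a: zinc (1.28) > copper (0.609)

copper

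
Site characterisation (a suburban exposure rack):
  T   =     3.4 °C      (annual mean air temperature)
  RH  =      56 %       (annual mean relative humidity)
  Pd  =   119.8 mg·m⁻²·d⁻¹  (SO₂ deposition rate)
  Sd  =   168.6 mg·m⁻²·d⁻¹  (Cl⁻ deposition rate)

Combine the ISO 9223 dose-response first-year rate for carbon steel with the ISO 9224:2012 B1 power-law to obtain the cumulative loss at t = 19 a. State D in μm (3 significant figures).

carbon steel: T≤10 °C ⇒ hinge +0.150·(3.4−10) = -0.9900
  SO₂ term: 1.77·119.8^0.52·exp(0.02·56-0.9900) = 24.28
  Cl⁻ term: 0.102·168.6^0.62·exp(0.033·56+0.04·3.4) = 17.82
  r_corr = 24.28 + 17.82 = 42.1 μm/a
ISO 9224: D(t) = r_corr · t^b with b = 0.523 (carbon steel, B1)
  D(19) = 42.1 × 19^0.523 = 42.1 × 4.664 = 196.4 μm

D(19) = 196 μm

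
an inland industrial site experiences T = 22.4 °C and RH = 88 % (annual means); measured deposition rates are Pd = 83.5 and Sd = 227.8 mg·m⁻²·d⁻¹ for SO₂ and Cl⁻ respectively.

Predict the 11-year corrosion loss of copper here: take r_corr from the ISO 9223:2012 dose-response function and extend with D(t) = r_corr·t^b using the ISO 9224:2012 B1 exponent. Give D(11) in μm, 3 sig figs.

copper: T>10 °C ⇒ hinge -0.080·(22.4−10) = -0.9920
  Pd branch = 0.0053·Pd^0.26·e^(0.059·RH+f) = 1.117 μm/a
  Cl⁻ term: 0.01025·227.8^0.27·exp(0.036·88+0.049·22.4) = 3.161
  sum: 1.117 + 3.161 → r_corr = 4.277 μm/a
Power-law: D(11) = r_corr · 11^0.667
  D(11) = 4.277 × 11^0.667 = 4.277 × 4.95 = 21.17 μm

D(11) = 21.2 μm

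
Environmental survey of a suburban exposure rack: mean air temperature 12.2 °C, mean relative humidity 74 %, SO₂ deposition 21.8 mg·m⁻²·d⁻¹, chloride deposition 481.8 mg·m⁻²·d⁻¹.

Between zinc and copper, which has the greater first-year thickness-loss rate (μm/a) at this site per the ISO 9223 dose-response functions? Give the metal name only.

zinc: temperature factor f = -0.071·(2.2) = -0.1562
  Pd branch = 0.0129·Pd^0.44·e^(0.046·RH+f) = 1.288 μm/a
  Sd branch = 0.0175·Sd^0.57·e^(0.008·RH+0.085·T) = 3.018 μm/a
  sum: 1.288 + 3.018 → r_corr = 4.306 μm/a
copper: T>10 °C ⇒ hinge -0.080·(12.2−10) = -0.1760
  Pd branch = 0.0053·Pd^0.26·e^(0.059·RH+f) = 0.7798 μm/a
  Sd branch = 0.01025·Sd^0.27·e^(0.036·RH+0.049·T) = 1.418 μm/a
  sum: 0.7798 + 1.418 → r_corr = 2.198 μm/a
Ordering by μm/a: zinc (4.31) > copper (2.2)

zinc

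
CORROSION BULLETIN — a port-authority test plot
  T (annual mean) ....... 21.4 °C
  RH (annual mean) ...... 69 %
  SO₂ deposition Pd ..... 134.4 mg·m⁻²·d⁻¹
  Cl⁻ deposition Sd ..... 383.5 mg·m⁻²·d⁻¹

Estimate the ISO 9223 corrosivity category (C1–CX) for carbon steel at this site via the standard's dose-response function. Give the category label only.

C5

carbon steel: temperature factor f = -0.054·(11.4) = -0.6156
  Pd branch = 1.77·Pd^0.52·e^(0.02·RH+f) = 48.61 μm/a
  Cl⁻ term: 0.102·383.5^0.62·exp(0.033·69+0.04·21.4) = 93.58
  r_corr = 48.61 + 93.58 = 142.2 μm/a
ISO 9223 Table 2 (carbon steel): 80 < 142 ≤ 200 μm/a ⇒ C5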